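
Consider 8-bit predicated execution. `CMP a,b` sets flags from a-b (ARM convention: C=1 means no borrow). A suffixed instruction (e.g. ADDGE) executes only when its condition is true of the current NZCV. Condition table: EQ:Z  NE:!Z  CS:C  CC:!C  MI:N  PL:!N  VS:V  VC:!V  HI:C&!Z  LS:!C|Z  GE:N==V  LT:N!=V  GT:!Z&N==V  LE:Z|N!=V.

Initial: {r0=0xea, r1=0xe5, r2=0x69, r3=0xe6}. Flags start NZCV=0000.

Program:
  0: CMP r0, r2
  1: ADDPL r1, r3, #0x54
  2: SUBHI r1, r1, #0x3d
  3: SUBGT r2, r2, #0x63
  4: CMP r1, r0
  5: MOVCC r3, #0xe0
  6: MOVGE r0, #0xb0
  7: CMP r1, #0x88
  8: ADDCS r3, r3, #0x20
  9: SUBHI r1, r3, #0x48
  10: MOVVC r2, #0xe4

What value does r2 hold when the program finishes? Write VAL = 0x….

VAL = 0xe4

[0] flags=1010 → (cmp)
[1] flags=1010 PL?F → skip
[2] flags=1010 HI?T → r1=0xa8
[3] flags=1010 GT?F → skip
[4] flags=1000 → (cmp)
[5] flags=1000 CC?T → r3=0xe0
[6] flags=1000 GE?F → skip
[7] flags=0010 → (cmp)
[8] flags=0010 CS?T → r3=0x00
[9] flags=0010 HI?T → r1=0xb8
[10] flags=0010 VC?T → r2=0xe4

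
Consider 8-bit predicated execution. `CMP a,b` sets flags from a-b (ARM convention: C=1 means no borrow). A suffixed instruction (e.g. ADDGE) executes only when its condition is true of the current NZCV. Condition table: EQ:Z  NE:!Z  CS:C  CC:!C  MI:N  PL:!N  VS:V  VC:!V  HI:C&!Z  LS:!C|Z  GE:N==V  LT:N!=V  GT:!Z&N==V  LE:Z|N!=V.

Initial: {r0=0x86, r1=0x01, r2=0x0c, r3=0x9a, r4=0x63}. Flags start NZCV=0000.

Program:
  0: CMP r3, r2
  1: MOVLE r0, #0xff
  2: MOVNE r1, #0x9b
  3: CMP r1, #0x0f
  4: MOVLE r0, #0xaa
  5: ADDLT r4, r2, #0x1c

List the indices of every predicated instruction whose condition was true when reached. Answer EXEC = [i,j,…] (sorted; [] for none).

EXEC = [1,2,4,5]

0: ✓ CMP  NZCV=1010
1: ✓ MOVLE  r0←0xff
2: ✓ MOVNE  r1←0x9b
3: ✓ CMP  NZCV=1010
4: ✓ MOVLE  r0←0xaa
5: ✓ ADDLT  r4←0x28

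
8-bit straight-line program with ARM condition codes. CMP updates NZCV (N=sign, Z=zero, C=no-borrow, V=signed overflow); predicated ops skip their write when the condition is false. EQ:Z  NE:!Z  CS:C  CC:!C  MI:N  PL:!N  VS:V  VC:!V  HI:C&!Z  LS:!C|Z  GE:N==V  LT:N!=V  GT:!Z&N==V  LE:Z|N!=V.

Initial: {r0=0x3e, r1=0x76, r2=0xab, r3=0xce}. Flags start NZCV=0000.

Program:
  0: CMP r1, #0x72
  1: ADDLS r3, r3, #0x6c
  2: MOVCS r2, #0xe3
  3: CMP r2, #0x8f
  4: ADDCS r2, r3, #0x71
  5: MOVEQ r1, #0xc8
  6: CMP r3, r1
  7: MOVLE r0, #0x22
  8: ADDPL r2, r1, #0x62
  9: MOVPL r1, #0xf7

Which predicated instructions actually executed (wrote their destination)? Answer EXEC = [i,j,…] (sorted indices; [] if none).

0: ✓ CMP  NZCV=0010
1: · ADDLS
2: ✓ MOVCS  r2←0xe3
3: ✓ CMP  NZCV=0010
4: ✓ ADDCS  r2←0x3f
5: · MOVEQ
6: ✓ CMP  NZCV=0011
7: ✓ MOVLE  r0←0x22
8: ✓ ADDPL  r2←0xd8
9: ✓ MOVPL  r1←0xf7

EXEC = [2,4,7,8,9]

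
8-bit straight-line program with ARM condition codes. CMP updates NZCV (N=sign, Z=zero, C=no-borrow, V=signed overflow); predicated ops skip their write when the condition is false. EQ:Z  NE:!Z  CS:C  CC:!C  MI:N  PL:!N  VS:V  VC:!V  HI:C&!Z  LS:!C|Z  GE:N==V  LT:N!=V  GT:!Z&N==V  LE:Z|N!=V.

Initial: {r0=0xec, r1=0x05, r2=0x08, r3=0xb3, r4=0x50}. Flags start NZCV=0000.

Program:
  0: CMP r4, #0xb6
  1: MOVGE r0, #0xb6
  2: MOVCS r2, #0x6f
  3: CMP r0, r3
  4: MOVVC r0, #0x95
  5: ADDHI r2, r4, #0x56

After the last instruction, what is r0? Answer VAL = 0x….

VAL = 0x95

0: ✓ CMP  NZCV=1001
1: ✓ MOVGE  r0←0xb6
2: · MOVCS
3: ✓ CMP  NZCV=0010
4: ✓ MOVVC  r0←0x95
5: ✓ ADDHI  r2←0xa6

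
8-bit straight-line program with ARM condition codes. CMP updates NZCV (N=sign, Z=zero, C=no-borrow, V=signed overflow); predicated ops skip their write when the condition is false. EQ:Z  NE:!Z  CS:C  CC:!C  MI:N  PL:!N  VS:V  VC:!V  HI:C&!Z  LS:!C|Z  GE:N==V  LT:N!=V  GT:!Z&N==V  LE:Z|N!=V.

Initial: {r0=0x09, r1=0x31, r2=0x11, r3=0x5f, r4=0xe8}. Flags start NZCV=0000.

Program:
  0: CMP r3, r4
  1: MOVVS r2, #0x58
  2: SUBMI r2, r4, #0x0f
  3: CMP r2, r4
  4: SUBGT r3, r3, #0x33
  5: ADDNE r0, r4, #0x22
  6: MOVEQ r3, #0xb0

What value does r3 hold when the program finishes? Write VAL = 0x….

VAL = 0x2c

0: ✓ CMP  NZCV=0000
1: · MOVVS
2: · SUBMI
3: ✓ CMP  NZCV=0000
4: ✓ SUBGT  r3←0x2c
5: ✓ ADDNE  r0←0x0a
6: · MOVEQ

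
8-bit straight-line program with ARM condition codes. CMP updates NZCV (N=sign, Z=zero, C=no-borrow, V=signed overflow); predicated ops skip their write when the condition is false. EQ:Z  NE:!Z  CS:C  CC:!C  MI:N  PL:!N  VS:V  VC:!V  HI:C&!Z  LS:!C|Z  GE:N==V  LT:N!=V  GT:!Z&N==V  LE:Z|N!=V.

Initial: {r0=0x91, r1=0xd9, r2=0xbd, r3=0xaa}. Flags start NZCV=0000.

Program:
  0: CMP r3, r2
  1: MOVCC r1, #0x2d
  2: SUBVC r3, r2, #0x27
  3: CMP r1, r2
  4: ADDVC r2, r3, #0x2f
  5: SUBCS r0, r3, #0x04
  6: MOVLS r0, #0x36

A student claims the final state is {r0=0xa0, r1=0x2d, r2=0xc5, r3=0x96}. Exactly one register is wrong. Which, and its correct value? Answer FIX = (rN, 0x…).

FIX = (r0, 0x36)

[0] flags=1000 → (cmp)
[1] flags=1000 CC?T → r1=0x2d
[2] flags=1000 VC?T → r3=0x96
[3] flags=0000 → (cmp)
[4] flags=0000 VC?T → r2=0xc5
[5] flags=0000 CS?F → skip
[6] flags=0000 LS?T → r0=0x36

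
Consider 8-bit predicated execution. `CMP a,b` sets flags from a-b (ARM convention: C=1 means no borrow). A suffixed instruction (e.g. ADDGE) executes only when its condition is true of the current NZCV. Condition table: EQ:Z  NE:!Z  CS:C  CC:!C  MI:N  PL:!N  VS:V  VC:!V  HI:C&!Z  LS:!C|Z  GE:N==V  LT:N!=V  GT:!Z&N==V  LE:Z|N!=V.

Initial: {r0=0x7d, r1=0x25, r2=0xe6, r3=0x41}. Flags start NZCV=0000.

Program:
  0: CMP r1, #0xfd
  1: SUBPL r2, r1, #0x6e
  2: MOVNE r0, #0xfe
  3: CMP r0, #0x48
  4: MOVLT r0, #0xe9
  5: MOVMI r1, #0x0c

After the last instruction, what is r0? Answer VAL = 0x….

VAL = 0xe9

[0] flags=0000 → (cmp)
[1] flags=0000 PL?T → r2=0xb7
[2] flags=0000 NE?T → r0=0xfe
[3] flags=1010 → (cmp)
[4] flags=1010 LT?T → r0=0xe9
[5] flags=1010 MI?T → r1=0x0c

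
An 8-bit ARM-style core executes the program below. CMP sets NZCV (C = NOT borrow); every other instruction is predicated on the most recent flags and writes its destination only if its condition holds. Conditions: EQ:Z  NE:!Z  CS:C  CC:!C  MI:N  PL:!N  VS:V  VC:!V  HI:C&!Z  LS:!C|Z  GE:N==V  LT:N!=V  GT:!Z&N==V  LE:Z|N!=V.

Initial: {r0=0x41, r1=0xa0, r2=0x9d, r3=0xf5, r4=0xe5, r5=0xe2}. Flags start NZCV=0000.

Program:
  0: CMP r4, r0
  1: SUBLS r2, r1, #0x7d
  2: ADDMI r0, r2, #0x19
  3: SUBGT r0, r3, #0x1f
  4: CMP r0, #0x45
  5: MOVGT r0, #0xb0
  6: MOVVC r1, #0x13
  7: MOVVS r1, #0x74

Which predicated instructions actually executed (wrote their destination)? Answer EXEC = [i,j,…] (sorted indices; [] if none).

[0] flags=1010 → (cmp)
[1] flags=1010 LS?F → skip
[2] flags=1010 MI?T → r0=0xb6
[3] flags=1010 GT?F → skip
[4] flags=0011 → (cmp)
[5] flags=0011 GT?F → skip
[6] flags=0011 VC?F → skip
[7] flags=0011 VS?T → r1=0x74

EXEC = [2,7]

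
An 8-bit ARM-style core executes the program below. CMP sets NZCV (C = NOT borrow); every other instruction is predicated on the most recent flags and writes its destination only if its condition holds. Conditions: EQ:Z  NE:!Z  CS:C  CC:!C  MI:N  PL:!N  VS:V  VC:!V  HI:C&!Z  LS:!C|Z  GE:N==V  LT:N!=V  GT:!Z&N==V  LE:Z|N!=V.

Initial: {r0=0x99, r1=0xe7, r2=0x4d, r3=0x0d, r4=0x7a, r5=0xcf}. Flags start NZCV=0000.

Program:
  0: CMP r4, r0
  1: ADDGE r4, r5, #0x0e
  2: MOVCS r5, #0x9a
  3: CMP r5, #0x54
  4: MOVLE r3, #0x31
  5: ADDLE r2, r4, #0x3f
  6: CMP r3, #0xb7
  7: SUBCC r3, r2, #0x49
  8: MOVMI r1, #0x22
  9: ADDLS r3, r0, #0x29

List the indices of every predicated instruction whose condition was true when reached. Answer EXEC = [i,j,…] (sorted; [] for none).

EXEC = [1,4,5,7,9]

[0] flags=1001 → (cmp)
[1] flags=1001 GE?T → r4=0xdd
[2] flags=1001 CS?F → skip
[3] flags=0011 → (cmp)
[4] flags=0011 LE?T → r3=0x31
[5] flags=0011 LE?T → r2=0x1c
[6] flags=0000 → (cmp)
[7] flags=0000 CC?T → r3=0xd3
[8] flags=0000 MI?F → skip
[9] flags=0000 LS?T → r3=0xc2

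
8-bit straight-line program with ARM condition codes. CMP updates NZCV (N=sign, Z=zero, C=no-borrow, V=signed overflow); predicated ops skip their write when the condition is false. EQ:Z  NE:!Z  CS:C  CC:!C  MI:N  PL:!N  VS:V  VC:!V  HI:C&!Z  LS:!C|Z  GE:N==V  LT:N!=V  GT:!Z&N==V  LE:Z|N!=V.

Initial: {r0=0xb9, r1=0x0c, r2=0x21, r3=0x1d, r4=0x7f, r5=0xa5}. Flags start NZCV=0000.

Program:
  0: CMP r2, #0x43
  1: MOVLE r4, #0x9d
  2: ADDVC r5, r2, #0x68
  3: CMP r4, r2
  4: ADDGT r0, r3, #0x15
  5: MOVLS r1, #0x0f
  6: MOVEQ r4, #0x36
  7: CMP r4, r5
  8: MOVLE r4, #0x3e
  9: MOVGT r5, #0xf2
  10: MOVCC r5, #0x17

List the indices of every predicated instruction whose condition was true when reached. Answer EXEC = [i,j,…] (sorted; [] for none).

EXEC = [1,2,9]

[0] flags=1000 → (cmp)
[1] flags=1000 LE?T → r4=0x9d
[2] flags=1000 VC?T → r5=0x89
[3] flags=0011 → (cmp)
[4] flags=0011 GT?F → skip
[5] flags=0011 LS?F → skip
[6] flags=0011 EQ?F → skip
[7] flags=0010 → (cmp)
[8] flags=0010 LE?F → skip
[9] flags=0010 GT?T → r5=0xf2
[10] flags=0010 CC?F → skip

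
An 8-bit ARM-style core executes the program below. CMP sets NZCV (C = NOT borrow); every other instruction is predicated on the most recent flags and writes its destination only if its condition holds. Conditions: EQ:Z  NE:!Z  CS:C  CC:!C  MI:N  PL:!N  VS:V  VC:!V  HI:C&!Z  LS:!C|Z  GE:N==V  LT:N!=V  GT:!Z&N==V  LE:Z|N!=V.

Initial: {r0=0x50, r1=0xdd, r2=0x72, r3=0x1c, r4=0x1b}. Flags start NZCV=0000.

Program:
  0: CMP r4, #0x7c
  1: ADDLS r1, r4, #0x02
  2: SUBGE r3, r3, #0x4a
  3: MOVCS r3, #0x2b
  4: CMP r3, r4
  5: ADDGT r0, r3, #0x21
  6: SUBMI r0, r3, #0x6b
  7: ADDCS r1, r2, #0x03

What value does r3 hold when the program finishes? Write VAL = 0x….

VAL = 0x1c

0: ✓ CMP  NZCV=1000
1: ✓ ADDLS  r1←0x1d
2: · SUBGE
3: · MOVCS
4: ✓ CMP  NZCV=0010
5: ✓ ADDGT  r0←0x3d
6: · SUBMI
7: ✓ ADDCS  r1←0x75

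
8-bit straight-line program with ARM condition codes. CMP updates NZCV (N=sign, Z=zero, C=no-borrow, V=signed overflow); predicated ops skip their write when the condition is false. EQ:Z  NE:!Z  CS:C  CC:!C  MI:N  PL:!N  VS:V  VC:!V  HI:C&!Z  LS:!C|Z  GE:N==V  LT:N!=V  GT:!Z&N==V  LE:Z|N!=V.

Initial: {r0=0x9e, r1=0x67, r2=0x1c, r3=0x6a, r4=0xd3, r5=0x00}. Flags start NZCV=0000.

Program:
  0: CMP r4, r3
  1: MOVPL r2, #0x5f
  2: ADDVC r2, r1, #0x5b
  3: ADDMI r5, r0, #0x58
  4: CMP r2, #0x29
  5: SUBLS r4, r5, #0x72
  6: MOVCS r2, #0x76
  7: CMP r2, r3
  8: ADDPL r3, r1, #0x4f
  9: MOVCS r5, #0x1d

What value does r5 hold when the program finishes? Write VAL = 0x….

VAL = 0x1d

0: ✓ CMP  NZCV=0011
1: ✓ MOVPL  r2←0x5f
2: · ADDVC
3: · ADDMI
4: ✓ CMP  NZCV=0010
5: · SUBLS
6: ✓ MOVCS  r2←0x76
7: ✓ CMP  NZCV=0010
8: ✓ ADDPL  r3←0xb6
9: ✓ MOVCS  r5←0x1d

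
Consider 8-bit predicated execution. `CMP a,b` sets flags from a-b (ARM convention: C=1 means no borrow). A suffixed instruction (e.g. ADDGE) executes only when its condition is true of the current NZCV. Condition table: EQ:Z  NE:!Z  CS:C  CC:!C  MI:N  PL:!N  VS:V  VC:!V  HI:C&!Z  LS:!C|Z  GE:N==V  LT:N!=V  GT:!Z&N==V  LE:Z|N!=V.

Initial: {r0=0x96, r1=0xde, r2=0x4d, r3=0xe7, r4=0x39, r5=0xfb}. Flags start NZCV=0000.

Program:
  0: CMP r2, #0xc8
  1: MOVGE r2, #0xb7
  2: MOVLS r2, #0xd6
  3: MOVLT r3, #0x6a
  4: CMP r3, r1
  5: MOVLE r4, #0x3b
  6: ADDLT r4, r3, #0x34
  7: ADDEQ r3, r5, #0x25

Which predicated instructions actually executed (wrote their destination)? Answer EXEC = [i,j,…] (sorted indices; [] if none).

EXEC = [1,2]

0: ✓ CMP  NZCV=1001
1: ✓ MOVGE  r2←0xb7
2: ✓ MOVLS  r2←0xd6
3: · MOVLT
4: ✓ CMP  NZCV=0010
5: · MOVLE
6: · ADDLT
7: · ADDEQ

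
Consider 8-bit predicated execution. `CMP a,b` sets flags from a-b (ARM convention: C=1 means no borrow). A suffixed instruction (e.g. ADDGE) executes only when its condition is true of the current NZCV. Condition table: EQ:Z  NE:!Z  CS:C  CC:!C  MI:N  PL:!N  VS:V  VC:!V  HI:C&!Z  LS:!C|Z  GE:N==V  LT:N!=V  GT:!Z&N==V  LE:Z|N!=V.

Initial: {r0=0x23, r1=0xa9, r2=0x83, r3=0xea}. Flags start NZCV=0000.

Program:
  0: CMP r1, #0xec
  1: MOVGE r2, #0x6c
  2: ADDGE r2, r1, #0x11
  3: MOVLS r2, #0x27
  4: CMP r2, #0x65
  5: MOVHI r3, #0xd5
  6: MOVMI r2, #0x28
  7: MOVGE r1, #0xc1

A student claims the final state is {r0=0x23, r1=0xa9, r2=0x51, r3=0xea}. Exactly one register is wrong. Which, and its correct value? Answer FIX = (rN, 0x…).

FIX = (r2, 0x28)

0: ✓ CMP  NZCV=1000
1: · MOVGE
2: · ADDGE
3: ✓ MOVLS  r2←0x27
4: ✓ CMP  NZCV=1000
5: · MOVHI
6: ✓ MOVMI  r2←0x28
7: · MOVGE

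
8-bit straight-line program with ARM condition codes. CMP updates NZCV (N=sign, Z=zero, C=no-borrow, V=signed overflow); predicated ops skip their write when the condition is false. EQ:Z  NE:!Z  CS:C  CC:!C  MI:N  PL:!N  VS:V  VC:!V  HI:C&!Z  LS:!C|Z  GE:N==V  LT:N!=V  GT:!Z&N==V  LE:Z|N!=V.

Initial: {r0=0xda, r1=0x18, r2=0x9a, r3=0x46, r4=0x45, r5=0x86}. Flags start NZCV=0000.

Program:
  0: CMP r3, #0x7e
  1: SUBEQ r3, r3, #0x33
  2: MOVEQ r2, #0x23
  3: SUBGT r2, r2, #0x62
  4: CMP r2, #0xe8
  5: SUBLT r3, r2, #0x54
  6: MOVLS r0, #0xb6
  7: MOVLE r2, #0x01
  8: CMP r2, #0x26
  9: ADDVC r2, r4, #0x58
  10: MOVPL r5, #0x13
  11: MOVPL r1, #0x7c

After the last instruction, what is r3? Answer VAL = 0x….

VAL = 0x46

[0] flags=1000 → (cmp)
[1] flags=1000 EQ?F → skip
[2] flags=1000 EQ?F → skip
[3] flags=1000 GT?F → skip
[4] flags=1000 → (cmp)
[5] flags=1000 LT?T → r3=0x46
[6] flags=1000 LS?T → r0=0xb6
[7] flags=1000 LE?T → r2=0x01
[8] flags=1000 → (cmp)
[9] flags=1000 VC?T → r2=0x9d
[10] flags=1000 PL?F → skip
[11] flags=1000 PL?F → skip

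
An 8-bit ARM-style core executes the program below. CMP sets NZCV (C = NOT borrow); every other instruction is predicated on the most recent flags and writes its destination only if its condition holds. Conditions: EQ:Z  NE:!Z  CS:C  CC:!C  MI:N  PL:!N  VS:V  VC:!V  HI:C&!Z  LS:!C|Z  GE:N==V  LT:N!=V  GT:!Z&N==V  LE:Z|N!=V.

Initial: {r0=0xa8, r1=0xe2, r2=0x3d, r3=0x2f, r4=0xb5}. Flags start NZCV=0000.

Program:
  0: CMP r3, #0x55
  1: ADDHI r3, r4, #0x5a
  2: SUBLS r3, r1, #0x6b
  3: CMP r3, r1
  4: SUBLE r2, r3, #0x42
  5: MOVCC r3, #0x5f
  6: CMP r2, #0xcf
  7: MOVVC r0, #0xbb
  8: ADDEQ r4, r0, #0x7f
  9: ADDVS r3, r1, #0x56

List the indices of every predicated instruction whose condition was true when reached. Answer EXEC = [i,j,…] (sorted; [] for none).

EXEC = [2,5,7]

0: ✓ CMP  NZCV=1000
1: · ADDHI
2: ✓ SUBLS  r3←0x77
3: ✓ CMP  NZCV=1001
4: · SUBLE
5: ✓ MOVCC  r3←0x5f
6: ✓ CMP  NZCV=0000
7: ✓ MOVVC  r0←0xbb
8: · ADDEQ
9: · ADDVS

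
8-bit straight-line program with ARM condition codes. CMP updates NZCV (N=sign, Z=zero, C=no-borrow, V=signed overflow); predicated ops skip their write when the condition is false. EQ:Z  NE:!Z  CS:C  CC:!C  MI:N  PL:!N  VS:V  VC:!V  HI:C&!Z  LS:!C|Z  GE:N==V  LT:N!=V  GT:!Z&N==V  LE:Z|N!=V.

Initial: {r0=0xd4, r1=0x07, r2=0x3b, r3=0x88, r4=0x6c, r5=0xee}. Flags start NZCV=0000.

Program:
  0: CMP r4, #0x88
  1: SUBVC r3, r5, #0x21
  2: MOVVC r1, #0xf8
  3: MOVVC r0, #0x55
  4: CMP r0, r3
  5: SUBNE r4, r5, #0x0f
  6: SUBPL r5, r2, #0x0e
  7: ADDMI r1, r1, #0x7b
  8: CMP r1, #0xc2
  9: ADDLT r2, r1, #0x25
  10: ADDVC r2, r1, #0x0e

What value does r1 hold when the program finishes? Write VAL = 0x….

0: ✓ CMP  NZCV=1001
1: · SUBVC
2: · MOVVC
3: · MOVVC
4: ✓ CMP  NZCV=0010
5: ✓ SUBNE  r4←0xdf
6: ✓ SUBPL  r5←0x2d
7: · ADDMI
8: ✓ CMP  NZCV=0000
9: · ADDLT
10: ✓ ADDVC  r2←0x15

VAL = 0x07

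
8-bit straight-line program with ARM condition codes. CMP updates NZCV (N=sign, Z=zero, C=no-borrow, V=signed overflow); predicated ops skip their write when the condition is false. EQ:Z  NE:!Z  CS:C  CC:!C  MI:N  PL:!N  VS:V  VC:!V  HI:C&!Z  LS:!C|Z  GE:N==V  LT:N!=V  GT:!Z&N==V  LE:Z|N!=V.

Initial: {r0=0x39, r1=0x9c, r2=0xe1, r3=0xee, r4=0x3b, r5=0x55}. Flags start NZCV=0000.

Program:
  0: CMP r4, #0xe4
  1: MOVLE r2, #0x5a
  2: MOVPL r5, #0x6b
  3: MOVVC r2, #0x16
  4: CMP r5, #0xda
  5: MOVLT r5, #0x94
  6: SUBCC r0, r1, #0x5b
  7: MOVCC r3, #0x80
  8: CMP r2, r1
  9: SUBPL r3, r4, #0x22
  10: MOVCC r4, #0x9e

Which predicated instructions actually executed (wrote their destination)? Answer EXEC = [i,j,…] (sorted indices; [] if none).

0: ✓ CMP  NZCV=0000
1: · MOVLE
2: ✓ MOVPL  r5←0x6b
3: ✓ MOVVC  r2←0x16
4: ✓ CMP  NZCV=1001
5: · MOVLT
6: ✓ SUBCC  r0←0x41
7: ✓ MOVCC  r3←0x80
8: ✓ CMP  NZCV=0000
9: ✓ SUBPL  r3←0x19
10: ✓ MOVCC  r4←0x9e

EXEC = [2,3,6,7,9,10]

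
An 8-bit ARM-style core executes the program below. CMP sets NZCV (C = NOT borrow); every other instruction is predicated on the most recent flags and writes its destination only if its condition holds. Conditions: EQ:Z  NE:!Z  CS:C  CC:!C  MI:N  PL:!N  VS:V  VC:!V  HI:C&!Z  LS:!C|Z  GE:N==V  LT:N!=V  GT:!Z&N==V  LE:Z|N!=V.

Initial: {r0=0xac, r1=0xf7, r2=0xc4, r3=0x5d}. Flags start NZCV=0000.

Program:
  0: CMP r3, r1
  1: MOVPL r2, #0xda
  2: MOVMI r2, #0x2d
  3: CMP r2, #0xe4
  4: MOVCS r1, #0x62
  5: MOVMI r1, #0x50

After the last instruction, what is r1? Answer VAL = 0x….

0: ✓ CMP  NZCV=0000
1: ✓ MOVPL  r2←0xda
2: · MOVMI
3: ✓ CMP  NZCV=1000
4: · MOVCS
5: ✓ MOVMI  r1←0x50

VAL = 0x50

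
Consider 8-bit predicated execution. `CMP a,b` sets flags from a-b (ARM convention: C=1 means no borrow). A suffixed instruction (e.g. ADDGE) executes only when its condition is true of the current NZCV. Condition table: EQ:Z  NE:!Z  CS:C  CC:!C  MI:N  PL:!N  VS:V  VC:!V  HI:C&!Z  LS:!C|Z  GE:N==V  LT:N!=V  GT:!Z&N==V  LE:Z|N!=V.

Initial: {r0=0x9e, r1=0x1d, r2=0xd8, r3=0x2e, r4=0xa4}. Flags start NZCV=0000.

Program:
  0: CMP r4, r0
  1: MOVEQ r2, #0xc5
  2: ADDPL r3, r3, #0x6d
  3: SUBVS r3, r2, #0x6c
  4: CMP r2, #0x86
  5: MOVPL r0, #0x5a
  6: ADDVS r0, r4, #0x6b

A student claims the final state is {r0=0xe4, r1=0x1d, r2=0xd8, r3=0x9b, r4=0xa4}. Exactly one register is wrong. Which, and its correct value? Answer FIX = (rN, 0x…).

FIX = (r0, 0x5a)

[0] flags=0010 → (cmp)
[1] flags=0010 EQ?F → skip
[2] flags=0010 PL?T → r3=0x9b
[3] flags=0010 VS?F → skip
[4] flags=0010 → (cmp)
[5] flags=0010 PL?T → r0=0x5a
[6] flags=0010 VS?F → skip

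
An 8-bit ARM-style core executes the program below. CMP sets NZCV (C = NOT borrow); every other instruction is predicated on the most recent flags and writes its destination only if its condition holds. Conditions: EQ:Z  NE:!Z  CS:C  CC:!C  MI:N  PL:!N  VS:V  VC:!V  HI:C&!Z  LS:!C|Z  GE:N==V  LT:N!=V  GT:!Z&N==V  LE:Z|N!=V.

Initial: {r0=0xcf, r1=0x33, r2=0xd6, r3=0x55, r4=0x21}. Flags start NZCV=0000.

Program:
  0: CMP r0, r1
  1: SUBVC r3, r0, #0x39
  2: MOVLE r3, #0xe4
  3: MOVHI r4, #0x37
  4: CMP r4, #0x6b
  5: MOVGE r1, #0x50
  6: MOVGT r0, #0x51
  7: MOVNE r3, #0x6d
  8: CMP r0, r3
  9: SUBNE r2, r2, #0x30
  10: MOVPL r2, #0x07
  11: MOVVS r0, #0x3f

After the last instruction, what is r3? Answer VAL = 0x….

VAL = 0x6d

[0] flags=1010 → (cmp)
[1] flags=1010 VC?T → r3=0x96
[2] flags=1010 LE?T → r3=0xe4
[3] flags=1010 HI?T → r4=0x37
[4] flags=1000 → (cmp)
[5] flags=1000 GE?F → skip
[6] flags=1000 GT?F → skip
[7] flags=1000 NE?T → r3=0x6d
[8] flags=0011 → (cmp)
[9] flags=0011 NE?T → r2=0xa6
[10] flags=0011 PL?T → r2=0x07
[11] flags=0011 VS?T → r0=0x3f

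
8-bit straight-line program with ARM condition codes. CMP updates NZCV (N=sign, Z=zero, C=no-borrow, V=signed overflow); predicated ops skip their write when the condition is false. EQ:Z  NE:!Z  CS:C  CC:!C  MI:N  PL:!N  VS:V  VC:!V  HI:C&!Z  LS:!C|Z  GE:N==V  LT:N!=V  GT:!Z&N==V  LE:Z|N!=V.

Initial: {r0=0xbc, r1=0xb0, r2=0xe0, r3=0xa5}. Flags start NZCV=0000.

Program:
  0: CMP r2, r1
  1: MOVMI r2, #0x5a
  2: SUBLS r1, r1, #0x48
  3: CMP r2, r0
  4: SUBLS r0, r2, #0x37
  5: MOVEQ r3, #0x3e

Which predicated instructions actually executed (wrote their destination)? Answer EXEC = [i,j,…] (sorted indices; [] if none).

EXEC = []

[0] flags=0010 → (cmp)
[1] flags=0010 MI?F → skip
[2] flags=0010 LS?F → skip
[3] flags=0010 → (cmp)
[4] flags=0010 LS?F → skip
[5] flags=0010 EQ?F → skip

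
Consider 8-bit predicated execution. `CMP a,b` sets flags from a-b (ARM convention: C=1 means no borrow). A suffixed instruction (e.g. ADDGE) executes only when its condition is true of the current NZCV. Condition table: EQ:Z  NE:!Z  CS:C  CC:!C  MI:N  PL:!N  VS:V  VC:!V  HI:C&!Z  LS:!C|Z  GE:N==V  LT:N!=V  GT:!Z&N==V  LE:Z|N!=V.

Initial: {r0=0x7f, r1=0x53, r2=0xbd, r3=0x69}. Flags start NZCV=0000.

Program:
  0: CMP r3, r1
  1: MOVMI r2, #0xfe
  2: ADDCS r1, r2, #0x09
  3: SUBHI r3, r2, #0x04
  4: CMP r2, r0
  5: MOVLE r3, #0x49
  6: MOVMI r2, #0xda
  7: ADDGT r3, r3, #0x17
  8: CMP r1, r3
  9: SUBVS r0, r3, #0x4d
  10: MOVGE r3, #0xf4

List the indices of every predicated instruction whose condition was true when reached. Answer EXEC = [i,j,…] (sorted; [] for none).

0: ✓ CMP  NZCV=0010
1: · MOVMI
2: ✓ ADDCS  r1←0xc6
3: ✓ SUBHI  r3←0xb9
4: ✓ CMP  NZCV=0011
5: ✓ MOVLE  r3←0x49
6: · MOVMI
7: · ADDGT
8: ✓ CMP  NZCV=0011
9: ✓ SUBVS  r0←0xfc
10: · MOVGE

EXEC = [2,3,5,9]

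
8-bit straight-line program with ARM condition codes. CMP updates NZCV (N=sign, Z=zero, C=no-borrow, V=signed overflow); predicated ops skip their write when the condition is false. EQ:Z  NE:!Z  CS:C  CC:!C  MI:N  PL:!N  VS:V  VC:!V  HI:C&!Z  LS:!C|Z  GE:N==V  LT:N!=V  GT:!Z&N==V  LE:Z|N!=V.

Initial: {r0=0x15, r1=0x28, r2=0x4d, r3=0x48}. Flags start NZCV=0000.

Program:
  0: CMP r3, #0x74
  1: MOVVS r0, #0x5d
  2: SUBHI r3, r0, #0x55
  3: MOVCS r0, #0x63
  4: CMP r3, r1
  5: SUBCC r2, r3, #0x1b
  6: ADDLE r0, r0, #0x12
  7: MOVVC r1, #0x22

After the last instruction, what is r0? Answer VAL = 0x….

0: ✓ CMP  NZCV=1000
1: · MOVVS
2: · SUBHI
3: · MOVCS
4: ✓ CMP  NZCV=0010
5: · SUBCC
6: · ADDLE
7: ✓ MOVVC  r1←0x22

VAL = 0x15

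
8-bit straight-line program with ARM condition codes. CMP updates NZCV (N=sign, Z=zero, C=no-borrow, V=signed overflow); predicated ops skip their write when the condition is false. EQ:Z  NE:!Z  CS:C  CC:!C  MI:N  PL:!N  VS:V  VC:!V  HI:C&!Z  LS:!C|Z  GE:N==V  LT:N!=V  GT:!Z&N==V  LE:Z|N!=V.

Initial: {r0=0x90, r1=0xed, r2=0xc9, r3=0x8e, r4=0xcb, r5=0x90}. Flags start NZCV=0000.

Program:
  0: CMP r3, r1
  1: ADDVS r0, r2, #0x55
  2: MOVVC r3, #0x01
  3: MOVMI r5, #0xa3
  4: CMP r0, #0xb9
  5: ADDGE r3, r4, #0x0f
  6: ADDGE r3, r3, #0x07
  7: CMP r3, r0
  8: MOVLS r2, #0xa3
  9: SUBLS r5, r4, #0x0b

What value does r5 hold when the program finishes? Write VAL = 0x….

VAL = 0xc0

0: ✓ CMP  NZCV=1000
1: · ADDVS
2: ✓ MOVVC  r3←0x01
3: ✓ MOVMI  r5←0xa3
4: ✓ CMP  NZCV=1000
5: · ADDGE
6: · ADDGE
7: ✓ CMP  NZCV=0000
8: ✓ MOVLS  r2←0xa3
9: ✓ SUBLS  r5←0xc0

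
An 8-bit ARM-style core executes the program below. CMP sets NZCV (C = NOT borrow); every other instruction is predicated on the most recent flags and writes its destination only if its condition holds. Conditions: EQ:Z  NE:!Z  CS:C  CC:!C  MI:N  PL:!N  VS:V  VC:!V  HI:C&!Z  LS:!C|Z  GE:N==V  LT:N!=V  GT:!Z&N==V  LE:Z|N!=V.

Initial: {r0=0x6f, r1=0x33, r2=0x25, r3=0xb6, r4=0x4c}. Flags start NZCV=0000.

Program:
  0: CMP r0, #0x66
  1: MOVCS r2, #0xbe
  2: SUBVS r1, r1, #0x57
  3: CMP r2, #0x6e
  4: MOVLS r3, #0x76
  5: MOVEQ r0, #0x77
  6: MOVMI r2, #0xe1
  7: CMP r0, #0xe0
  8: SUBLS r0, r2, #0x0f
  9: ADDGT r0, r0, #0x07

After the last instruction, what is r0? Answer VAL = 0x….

[0] flags=0010 → (cmp)
[1] flags=0010 CS?T → r2=0xbe
[2] flags=0010 VS?F → skip
[3] flags=0011 → (cmp)
[4] flags=0011 LS?F → skip
[5] flags=0011 EQ?F → skip
[6] flags=0011 MI?F → skip
[7] flags=1001 → (cmp)
[8] flags=1001 LS?T → r0=0xaf
[9] flags=1001 GT?T → r0=0xb6

VAL = 0xb6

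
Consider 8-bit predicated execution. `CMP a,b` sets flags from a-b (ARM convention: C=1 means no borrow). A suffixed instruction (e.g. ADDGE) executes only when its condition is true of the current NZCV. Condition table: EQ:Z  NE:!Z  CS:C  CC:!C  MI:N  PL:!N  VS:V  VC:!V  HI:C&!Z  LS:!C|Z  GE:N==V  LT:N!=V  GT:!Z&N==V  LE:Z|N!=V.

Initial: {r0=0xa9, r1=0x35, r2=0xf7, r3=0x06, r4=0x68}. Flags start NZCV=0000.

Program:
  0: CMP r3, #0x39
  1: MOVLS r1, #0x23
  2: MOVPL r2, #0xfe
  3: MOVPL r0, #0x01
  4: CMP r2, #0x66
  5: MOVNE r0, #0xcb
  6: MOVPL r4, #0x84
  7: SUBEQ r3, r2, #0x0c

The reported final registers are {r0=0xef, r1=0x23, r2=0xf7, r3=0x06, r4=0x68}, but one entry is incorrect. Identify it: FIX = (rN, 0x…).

FIX = (r0, 0xcb)

[0] flags=1000 → (cmp)
[1] flags=1000 LS?T → r1=0x23
[2] flags=1000 PL?F → skip
[3] flags=1000 PL?F → skip
[4] flags=1010 → (cmp)
[5] flags=1010 NE?T → r0=0xcb
[6] flags=1010 PL?F → skip
[7] flags=1010 EQ?F → skip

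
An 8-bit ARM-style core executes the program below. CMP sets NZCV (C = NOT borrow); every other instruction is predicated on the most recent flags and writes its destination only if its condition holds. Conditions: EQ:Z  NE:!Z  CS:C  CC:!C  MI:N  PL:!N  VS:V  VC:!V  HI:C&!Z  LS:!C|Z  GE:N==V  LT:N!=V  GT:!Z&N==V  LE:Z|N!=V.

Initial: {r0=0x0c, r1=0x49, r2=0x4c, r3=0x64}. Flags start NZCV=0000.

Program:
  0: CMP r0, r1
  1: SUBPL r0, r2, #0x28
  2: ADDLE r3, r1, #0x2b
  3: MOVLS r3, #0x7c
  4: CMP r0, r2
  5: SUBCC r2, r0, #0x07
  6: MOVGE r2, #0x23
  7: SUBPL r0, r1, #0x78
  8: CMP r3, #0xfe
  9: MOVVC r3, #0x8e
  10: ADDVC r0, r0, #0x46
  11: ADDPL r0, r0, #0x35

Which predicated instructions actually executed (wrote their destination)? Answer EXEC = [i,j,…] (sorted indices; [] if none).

EXEC = [2,3,5,9,10,11]

[0] flags=1000 → (cmp)
[1] flags=1000 PL?F → skip
[2] flags=1000 LE?T → r3=0x74
[3] flags=1000 LS?T → r3=0x7c
[4] flags=1000 → (cmp)
[5] flags=1000 CC?T → r2=0x05
[6] flags=1000 GE?F → skip
[7] flags=1000 PL?F → skip
[8] flags=0000 → (cmp)
[9] flags=0000 VC?T → r3=0x8e
[10] flags=0000 VC?T → r0=0x52
[11] flags=0000 PL?T → r0=0x87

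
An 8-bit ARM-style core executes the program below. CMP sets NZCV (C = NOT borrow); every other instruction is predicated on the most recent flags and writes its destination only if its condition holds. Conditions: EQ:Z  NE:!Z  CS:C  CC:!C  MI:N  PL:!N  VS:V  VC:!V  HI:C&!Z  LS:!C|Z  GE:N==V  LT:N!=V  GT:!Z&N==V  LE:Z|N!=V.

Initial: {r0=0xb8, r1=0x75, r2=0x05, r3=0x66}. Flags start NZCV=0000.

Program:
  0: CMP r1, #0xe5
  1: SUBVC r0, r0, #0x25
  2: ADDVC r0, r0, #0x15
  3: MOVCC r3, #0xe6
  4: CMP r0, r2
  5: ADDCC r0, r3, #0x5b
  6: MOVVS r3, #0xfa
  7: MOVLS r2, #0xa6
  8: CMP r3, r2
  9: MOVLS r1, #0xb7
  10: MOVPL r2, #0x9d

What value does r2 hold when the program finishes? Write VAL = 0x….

[0] flags=1001 → (cmp)
[1] flags=1001 VC?F → skip
[2] flags=1001 VC?F → skip
[3] flags=1001 CC?T → r3=0xe6
[4] flags=1010 → (cmp)
[5] flags=1010 CC?F → skip
[6] flags=1010 VS?F → skip
[7] flags=1010 LS?F → skip
[8] flags=1010 → (cmp)
[9] flags=1010 LS?F → skip
[10] flags=1010 PL?F → skip

VAL = 0x05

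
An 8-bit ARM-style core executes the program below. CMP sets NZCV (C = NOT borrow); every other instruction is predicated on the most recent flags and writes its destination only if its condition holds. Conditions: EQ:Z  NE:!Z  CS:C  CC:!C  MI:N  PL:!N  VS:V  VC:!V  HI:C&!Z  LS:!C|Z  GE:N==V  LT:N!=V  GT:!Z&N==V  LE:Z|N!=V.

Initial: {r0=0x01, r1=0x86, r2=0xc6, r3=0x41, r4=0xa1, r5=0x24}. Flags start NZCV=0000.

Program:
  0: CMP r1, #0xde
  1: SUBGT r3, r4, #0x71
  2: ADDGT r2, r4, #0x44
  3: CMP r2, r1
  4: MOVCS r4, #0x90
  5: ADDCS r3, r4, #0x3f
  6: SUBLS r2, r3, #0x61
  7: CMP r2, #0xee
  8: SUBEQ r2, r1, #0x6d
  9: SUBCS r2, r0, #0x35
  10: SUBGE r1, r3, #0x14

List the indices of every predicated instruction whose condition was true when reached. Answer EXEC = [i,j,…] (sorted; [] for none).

[0] flags=1000 → (cmp)
[1] flags=1000 GT?F → skip
[2] flags=1000 GT?F → skip
[3] flags=0010 → (cmp)
[4] flags=0010 CS?T → r4=0x90
[5] flags=0010 CS?T → r3=0xcf
[6] flags=0010 LS?F → skip
[7] flags=1000 → (cmp)
[8] flags=1000 EQ?F → skip
[9] flags=1000 CS?F → skip
[10] flags=1000 GE?F → skip

EXEC = [4,5]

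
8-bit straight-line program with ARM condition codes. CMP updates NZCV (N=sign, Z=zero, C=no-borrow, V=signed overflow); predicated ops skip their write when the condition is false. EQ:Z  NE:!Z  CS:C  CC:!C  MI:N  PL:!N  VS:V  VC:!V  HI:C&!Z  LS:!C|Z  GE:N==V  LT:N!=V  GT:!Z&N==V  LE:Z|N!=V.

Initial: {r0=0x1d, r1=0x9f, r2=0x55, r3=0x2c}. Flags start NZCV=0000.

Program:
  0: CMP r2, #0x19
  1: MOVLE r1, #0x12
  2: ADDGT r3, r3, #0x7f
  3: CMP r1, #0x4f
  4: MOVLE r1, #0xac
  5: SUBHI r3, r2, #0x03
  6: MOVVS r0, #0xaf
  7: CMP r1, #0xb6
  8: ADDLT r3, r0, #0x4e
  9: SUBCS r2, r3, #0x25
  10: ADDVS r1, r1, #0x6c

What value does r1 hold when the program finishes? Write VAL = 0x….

0: ✓ CMP  NZCV=0010
1: · MOVLE
2: ✓ ADDGT  r3←0xab
3: ✓ CMP  NZCV=0011
4: ✓ MOVLE  r1←0xac
5: ✓ SUBHI  r3←0x52
6: ✓ MOVVS  r0←0xaf
7: ✓ CMP  NZCV=1000
8: ✓ ADDLT  r3←0xfd
9: · SUBCS
10: · ADDVS

VAL = 0xac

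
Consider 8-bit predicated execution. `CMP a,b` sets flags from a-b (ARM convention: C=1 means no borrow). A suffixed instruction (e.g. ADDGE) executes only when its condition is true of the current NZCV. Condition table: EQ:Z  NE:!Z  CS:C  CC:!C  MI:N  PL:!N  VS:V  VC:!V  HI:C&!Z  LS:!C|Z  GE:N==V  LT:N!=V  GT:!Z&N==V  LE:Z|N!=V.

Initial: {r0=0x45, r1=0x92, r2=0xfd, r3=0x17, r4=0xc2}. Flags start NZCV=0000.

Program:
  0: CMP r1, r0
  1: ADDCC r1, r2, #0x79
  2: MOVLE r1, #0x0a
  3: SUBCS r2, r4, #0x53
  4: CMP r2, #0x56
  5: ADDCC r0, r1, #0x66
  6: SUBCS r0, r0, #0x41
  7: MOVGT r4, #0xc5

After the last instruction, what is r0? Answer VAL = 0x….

VAL = 0x04

0: ✓ CMP  NZCV=0011
1: · ADDCC
2: ✓ MOVLE  r1←0x0a
3: ✓ SUBCS  r2←0x6f
4: ✓ CMP  NZCV=0010
5: · ADDCC
6: ✓ SUBCS  r0←0x04
7: ✓ MOVGT  r4←0xc5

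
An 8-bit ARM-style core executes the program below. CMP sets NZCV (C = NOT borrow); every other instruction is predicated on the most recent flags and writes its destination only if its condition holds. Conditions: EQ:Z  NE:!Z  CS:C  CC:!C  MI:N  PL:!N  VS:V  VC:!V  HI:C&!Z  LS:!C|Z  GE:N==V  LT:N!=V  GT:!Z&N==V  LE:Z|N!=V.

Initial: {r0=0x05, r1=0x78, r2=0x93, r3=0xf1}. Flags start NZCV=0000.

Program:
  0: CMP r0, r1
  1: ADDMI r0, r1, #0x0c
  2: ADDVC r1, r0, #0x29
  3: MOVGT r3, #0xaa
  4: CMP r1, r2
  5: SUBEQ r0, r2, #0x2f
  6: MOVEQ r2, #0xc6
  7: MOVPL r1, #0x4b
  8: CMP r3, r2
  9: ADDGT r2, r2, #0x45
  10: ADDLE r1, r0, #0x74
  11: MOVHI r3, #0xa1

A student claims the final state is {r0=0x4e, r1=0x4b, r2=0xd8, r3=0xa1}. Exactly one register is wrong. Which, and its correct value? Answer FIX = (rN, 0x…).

0: ✓ CMP  NZCV=1000
1: ✓ ADDMI  r0←0x84
2: ✓ ADDVC  r1←0xad
3: · MOVGT
4: ✓ CMP  NZCV=0010
5: · SUBEQ
6: · MOVEQ
7: ✓ MOVPL  r1←0x4b
8: ✓ CMP  NZCV=0010
9: ✓ ADDGT  r2←0xd8
10: · ADDLE
11: ✓ MOVHI  r3←0xa1

FIX = (r0, 0x84)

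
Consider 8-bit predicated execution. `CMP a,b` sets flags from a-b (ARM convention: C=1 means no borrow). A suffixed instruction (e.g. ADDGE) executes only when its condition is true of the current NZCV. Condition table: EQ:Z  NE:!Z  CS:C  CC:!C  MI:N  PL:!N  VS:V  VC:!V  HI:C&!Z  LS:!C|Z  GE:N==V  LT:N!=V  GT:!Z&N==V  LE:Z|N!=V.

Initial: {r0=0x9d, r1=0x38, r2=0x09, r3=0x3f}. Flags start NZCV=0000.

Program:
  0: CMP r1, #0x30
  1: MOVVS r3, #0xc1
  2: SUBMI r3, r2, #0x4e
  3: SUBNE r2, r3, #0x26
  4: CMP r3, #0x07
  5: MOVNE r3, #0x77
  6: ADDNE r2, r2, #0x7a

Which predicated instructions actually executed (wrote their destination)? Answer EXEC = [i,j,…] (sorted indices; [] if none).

0: ✓ CMP  NZCV=0010
1: · MOVVS
2: · SUBMI
3: ✓ SUBNE  r2←0x19
4: ✓ CMP  NZCV=0010
5: ✓ MOVNE  r3←0x77
6: ✓ ADDNE  r2←0x93

EXEC = [3,5,6]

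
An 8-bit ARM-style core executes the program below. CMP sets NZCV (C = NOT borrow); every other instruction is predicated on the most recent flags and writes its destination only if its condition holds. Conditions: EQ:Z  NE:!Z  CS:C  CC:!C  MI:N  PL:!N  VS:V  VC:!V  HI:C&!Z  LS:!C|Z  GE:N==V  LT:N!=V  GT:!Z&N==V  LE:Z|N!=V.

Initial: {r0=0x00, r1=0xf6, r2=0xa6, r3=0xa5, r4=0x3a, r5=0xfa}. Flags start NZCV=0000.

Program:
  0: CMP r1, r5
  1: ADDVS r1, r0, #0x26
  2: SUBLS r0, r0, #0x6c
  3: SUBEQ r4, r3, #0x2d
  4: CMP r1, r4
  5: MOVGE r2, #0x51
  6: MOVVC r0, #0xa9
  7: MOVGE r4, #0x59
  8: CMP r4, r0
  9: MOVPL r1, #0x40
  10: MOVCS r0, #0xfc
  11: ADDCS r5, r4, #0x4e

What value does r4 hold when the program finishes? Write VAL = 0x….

VAL = 0x3a

0: ✓ CMP  NZCV=1000
1: · ADDVS
2: ✓ SUBLS  r0←0x94
3: · SUBEQ
4: ✓ CMP  NZCV=1010
5: · MOVGE
6: ✓ MOVVC  r0←0xa9
7: · MOVGE
8: ✓ CMP  NZCV=1001
9: · MOVPL
10: · MOVCS
11: · ADDCS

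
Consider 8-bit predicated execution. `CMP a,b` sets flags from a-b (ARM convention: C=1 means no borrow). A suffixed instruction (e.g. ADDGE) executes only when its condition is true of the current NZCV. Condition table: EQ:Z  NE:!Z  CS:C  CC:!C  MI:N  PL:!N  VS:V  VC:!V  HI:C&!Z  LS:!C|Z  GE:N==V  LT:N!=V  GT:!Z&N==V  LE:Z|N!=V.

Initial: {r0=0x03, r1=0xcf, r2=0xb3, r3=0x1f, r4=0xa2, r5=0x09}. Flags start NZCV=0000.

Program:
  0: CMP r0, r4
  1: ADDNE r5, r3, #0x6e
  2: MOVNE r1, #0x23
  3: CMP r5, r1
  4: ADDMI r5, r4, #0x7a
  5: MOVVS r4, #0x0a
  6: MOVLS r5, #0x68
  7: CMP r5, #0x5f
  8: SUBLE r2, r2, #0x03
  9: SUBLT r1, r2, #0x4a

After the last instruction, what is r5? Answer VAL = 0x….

VAL = 0x8d

[0] flags=0000 → (cmp)
[1] flags=0000 NE?T → r5=0x8d
[2] flags=0000 NE?T → r1=0x23
[3] flags=0011 → (cmp)
[4] flags=0011 MI?F → skip
[5] flags=0011 VS?T → r4=0x0a
[6] flags=0011 LS?F → skip
[7] flags=0011 → (cmp)
[8] flags=0011 LE?T → r2=0xb0
[9] flags=0011 LT?T → r1=0x66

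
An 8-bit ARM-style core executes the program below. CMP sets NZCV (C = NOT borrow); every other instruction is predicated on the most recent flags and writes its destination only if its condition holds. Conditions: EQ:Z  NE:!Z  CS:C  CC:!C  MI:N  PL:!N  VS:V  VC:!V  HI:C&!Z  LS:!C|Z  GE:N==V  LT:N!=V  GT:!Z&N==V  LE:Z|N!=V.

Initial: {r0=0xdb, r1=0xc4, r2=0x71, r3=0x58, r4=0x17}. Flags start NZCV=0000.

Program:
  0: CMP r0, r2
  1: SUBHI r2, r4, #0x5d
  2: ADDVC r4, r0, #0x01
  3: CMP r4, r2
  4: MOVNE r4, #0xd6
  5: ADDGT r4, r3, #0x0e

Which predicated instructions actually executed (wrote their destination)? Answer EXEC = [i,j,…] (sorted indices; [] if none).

EXEC = [1,4,5]

[0] flags=0011 → (cmp)
[1] flags=0011 HI?T → r2=0xba
[2] flags=0011 VC?F → skip
[3] flags=0000 → (cmp)
[4] flags=0000 NE?T → r4=0xd6
[5] flags=0000 GT?T → r4=0x66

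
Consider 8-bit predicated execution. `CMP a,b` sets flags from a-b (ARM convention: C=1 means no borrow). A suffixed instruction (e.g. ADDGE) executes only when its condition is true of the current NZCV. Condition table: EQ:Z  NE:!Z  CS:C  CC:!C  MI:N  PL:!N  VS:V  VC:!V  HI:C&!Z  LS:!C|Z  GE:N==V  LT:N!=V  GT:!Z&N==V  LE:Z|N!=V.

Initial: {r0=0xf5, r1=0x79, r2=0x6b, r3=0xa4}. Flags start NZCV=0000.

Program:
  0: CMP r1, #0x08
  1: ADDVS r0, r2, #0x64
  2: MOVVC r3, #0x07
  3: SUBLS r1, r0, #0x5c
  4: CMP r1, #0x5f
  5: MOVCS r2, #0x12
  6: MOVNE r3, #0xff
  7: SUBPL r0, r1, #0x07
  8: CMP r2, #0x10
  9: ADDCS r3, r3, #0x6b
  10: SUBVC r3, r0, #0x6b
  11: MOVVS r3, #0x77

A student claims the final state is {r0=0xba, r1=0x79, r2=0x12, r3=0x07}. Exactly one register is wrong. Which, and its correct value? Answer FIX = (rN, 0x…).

[0] flags=0010 → (cmp)
[1] flags=0010 VS?F → skip
[2] flags=0010 VC?T → r3=0x07
[3] flags=0010 LS?F → skip
[4] flags=0010 → (cmp)
[5] flags=0010 CS?T → r2=0x12
[6] flags=0010 NE?T → r3=0xff
[7] flags=0010 PL?T → r0=0x72
[8] flags=0010 → (cmp)
[9] flags=0010 CS?T → r3=0x6a
[10] flags=0010 VC?T → r3=0x07
[11] flags=0010 VS?F → skip

FIX = (r0, 0x72)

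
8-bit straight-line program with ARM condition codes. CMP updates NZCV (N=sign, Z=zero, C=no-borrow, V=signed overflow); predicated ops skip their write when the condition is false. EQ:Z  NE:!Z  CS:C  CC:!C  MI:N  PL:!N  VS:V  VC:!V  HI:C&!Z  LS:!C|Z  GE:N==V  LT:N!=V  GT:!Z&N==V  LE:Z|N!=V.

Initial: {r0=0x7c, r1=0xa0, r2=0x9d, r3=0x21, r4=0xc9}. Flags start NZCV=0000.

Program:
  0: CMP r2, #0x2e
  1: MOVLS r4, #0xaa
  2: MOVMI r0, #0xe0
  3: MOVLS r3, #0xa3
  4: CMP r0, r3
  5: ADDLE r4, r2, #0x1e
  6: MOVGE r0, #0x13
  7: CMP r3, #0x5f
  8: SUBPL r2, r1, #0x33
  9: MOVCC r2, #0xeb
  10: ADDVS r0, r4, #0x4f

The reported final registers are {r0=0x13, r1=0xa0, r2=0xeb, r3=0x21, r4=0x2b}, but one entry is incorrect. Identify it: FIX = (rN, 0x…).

FIX = (r4, 0xc9)

0: ✓ CMP  NZCV=0011
1: · MOVLS
2: · MOVMI
3: · MOVLS
4: ✓ CMP  NZCV=0010
5: · ADDLE
6: ✓ MOVGE  r0←0x13
7: ✓ CMP  NZCV=1000
8: · SUBPL
9: ✓ MOVCC  r2←0xeb
10: · ADDVS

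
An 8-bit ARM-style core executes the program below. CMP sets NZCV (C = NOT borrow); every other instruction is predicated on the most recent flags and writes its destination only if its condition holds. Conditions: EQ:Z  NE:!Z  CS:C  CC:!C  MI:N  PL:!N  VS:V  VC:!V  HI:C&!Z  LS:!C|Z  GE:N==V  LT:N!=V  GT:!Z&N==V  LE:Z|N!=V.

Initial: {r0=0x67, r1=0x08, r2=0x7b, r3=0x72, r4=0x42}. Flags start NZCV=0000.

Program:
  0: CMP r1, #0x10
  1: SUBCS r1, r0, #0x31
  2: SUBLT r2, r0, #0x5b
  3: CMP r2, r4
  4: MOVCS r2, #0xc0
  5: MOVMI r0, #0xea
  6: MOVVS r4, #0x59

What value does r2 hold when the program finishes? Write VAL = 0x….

VAL = 0x0c

0: ✓ CMP  NZCV=1000
1: · SUBCS
2: ✓ SUBLT  r2←0x0c
3: ✓ CMP  NZCV=1000
4: · MOVCS
5: ✓ MOVMI  r0←0xea
6: · MOVVS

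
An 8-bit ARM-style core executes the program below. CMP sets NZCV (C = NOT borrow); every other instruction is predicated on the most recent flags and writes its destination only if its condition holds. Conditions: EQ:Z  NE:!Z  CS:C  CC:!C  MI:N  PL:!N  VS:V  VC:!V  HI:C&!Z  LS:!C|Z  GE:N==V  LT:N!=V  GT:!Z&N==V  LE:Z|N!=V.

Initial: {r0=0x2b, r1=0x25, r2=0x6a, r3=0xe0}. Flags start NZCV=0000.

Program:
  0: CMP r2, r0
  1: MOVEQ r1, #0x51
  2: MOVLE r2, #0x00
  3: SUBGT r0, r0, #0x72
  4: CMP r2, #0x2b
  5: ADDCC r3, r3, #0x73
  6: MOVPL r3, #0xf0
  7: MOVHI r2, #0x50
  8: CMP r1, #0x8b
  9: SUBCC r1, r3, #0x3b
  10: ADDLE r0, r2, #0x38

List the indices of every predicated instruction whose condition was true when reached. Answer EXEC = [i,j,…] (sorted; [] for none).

0: ✓ CMP  NZCV=0010
1: · MOVEQ
2: · MOVLE
3: ✓ SUBGT  r0←0xb9
4: ✓ CMP  NZCV=0010
5: · ADDCC
6: ✓ MOVPL  r3←0xf0
7: ✓ MOVHI  r2←0x50
8: ✓ CMP  NZCV=1001
9: ✓ SUBCC  r1←0xb5
10: · ADDLE

EXEC = [3,6,7,9]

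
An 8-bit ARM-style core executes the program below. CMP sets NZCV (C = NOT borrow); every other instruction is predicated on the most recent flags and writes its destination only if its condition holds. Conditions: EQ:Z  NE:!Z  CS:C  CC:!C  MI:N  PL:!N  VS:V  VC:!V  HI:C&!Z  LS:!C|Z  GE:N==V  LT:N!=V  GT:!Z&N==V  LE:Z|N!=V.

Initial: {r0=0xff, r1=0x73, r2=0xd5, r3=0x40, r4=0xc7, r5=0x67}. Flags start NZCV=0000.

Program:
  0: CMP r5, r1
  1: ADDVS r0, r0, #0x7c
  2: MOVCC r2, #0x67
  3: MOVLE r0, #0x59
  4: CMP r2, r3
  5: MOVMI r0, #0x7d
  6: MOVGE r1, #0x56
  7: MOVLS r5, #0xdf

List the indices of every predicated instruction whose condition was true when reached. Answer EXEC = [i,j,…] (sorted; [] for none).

0: ✓ CMP  NZCV=1000
1: · ADDVS
2: ✓ MOVCC  r2←0x67
3: ✓ MOVLE  r0←0x59
4: ✓ CMP  NZCV=0010
5: · MOVMI
6: ✓ MOVGE  r1←0x56
7: · MOVLS

EXEC = [2,3,6]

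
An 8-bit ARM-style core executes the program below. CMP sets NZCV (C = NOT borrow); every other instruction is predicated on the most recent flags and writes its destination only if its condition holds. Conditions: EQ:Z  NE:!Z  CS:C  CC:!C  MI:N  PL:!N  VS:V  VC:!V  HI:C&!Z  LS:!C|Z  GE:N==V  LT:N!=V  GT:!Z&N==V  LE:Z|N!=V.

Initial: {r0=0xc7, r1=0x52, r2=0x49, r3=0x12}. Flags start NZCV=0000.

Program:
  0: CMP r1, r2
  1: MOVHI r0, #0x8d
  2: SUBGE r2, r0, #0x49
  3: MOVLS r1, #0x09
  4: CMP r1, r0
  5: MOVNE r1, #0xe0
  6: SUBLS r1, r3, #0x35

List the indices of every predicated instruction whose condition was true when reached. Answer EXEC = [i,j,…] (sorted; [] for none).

EXEC = [1,2,5,6]

0: ✓ CMP  NZCV=0010
1: ✓ MOVHI  r0←0x8d
2: ✓ SUBGE  r2←0x44
3: · MOVLS
4: ✓ CMP  NZCV=1001
5: ✓ MOVNE  r1←0xe0
6: ✓ SUBLS  r1←0xdd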